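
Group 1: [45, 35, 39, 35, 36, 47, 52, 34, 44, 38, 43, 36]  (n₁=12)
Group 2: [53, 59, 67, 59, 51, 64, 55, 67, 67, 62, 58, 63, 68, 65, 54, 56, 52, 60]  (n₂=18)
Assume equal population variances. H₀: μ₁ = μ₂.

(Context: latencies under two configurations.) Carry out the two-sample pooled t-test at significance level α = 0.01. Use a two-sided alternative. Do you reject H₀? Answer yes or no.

x̄₁=40.333, s₁=5.758, n₁=12
x̄₂=60.000, s₂=5.646, n₂=18
s_p² = [11·5.758² + 17·5.646²]/28 = 32.3810
SE = √(s_p²·(1/12+1/18)) = 2.1207
t = (40.333−60.000)/2.1207 = -9.2737
df = 28
p-value (two-sided) = 0.00000
At α=0.01: p < α → reject H₀

reject H₀: yes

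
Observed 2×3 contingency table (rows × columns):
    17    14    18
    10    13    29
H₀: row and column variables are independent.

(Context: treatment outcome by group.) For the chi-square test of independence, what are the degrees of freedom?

df = (r−1)(c−1) = (2−1)·(3−1) = 2

degrees of freedom = 2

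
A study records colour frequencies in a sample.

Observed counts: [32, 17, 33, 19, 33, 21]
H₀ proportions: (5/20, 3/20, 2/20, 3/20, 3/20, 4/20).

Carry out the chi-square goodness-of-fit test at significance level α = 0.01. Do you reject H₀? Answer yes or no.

reject H₀: yes

n = 155; E_i = n·p_i = [38.75, 23.25, 15.50, 23.25, 23.25, 31.00]
χ² = (32−38.75)²/38.75 + (17−23.25)²/23.25 + (33−15.50)²/15.50 + (19−23.25)²/23.25 + (33−23.25)²/23.25 + (21−31.00)²/31.00 = 30.7054
df = 5
p-value (upper-tail) = 0.00001
At α=0.01: p < α → reject H₀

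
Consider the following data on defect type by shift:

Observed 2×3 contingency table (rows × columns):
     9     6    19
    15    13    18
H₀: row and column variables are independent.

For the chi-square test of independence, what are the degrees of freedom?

df = (r−1)(c−1) = (2−1)·(3−1) = 2

degrees of freedom = 2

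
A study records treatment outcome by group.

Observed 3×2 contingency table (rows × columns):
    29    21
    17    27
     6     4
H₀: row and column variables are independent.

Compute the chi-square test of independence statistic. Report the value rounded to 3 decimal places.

test statistic = 3.953

Row totals [50, 44, 10], col totals [52, 52], n=104
χ² = (29−25.00)²/25.00 + (21−25.00)²/25.00 + (17−22.00)²/22.00 + (27−22.00)²/22.00 + (6−5.00)²/5.00 + (4−5.00)²/5.00 = 3.9527
df = 2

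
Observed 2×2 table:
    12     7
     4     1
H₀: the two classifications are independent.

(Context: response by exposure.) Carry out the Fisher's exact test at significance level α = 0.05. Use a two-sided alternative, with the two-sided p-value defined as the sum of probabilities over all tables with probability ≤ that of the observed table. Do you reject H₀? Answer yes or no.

reject H₀: no

Margins: r₁=19, r₂=5, c₁=16, c₂=8, n=24
p_obs = C(19,12)·C(5,4)/C(24,16); sum pmf over tables with pmf ≤ p_obs
p-value (two-sided) = 0.63109
At α=0.05: p ≥ α → fail to reject H₀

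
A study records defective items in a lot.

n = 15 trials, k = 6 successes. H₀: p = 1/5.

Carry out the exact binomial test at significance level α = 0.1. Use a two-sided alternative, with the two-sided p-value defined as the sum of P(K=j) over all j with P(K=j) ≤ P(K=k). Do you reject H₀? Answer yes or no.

Exact binomial: n=15, k=6, p₀=1/5=0.2000
P(X=j) = C(n,j)·p₀^j·(1−p₀)^(n−j); p = Σ P(X=j) over j with P(X=j) ≤ P(X=6)
p-value (two-sided) = 0.09624
At α=0.1: p < α → reject H₀

reject H₀: yes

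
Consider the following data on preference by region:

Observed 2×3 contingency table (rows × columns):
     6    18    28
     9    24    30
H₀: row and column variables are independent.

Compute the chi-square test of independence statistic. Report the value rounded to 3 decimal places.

test statistic = 0.478

Row totals [52, 63], col totals [15, 42, 58], n=115
χ² = (6−6.78)²/6.78 + (18−18.99)²/18.99 + (28−26.23)²/26.23 + (9−8.22)²/8.22 + (24−23.01)²/23.01 + (30−31.77)²/31.77 = 0.4783
df = 2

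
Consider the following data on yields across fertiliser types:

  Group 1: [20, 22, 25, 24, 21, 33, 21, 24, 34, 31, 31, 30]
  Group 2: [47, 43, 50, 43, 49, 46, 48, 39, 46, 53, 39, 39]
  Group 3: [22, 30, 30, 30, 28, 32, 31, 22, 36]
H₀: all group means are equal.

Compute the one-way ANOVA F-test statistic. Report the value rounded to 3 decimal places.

test statistic = 52.875

Group means [26.33, 45.17, 29.00], grand mean 33.909
SSB = Σnᵢ(x̄ᵢ−x̄)² = 2426.394; SSW = ΣΣ(x−x̄ᵢ)² = 688.333
MSB = 2426.394/2 = 1213.1970; MSW = 688.333/30 = 22.9444
F = MSB/MSW = 52.8754
df = (2, 30)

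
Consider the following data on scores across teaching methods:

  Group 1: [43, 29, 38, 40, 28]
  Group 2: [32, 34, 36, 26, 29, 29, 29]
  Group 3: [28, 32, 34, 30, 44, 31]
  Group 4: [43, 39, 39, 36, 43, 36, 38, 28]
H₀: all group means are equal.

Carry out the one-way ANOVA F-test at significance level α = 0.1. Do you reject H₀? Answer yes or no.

reject H₀: yes

Group means [35.60, 30.71, 33.17, 37.75], grand mean 34.385
SSB = Σnᵢ(x̄ᵢ−x̄)² = 201.192; SSW = ΣΣ(x−x̄ᵢ)² = 572.962
MSB = 201.192/3 = 67.0640; MSW = 572.962/22 = 26.0437
F = MSB/MSW = 2.5751
df = (3, 22)
p-value (upper-tail) = 0.07978
At α=0.1: p < α → reject H₀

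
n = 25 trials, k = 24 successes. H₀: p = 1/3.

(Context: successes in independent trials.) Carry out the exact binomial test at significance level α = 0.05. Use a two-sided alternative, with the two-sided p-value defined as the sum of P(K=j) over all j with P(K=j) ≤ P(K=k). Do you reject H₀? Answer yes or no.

reject H₀: yes

Exact binomial: n=25, k=24, p₀=1/3=0.3333
P(X=j) = C(n,j)·p₀^j·(1−p₀)^(n−j); p = Σ P(X=j) over j with P(X=j) ≤ P(X=24)
p-value (two-sided) = 0.00000
At α=0.05: p < α → reject H₀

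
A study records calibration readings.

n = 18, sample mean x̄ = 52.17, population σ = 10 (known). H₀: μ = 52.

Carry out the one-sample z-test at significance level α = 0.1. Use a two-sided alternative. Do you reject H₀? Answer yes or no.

SE = σ/√n = 10/√18 = 2.3570
z = (x̄−μ₀)/SE = (52.17−52)/2.3570 = 0.0721
p-value (two-sided) = 0.94250
At α=0.1: p ≥ α → fail to reject H₀

reject H₀: no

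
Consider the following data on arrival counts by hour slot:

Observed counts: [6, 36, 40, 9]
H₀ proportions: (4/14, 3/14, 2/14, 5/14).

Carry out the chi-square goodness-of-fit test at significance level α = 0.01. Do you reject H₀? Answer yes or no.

n = 91; E_i = n·p_i = [26.00, 19.50, 13.00, 32.50]
χ² = (6−26.00)²/26.00 + (36−19.50)²/19.50 + (40−13.00)²/13.00 + (9−32.50)²/32.50 = 102.4154
df = 3
p-value (upper-tail) = 0.00000
At α=0.01: p < α → reject H₀

reject H₀: yes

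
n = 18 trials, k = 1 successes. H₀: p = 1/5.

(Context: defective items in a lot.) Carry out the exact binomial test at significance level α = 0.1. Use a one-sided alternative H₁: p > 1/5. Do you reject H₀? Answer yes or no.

reject H₀: no

Exact binomial: n=18, k=1, p₀=1/5=0.2000
P(X≥1) from Σ C(n,i)·p₀^i·(1−p₀)^(n−i)
p-value (one-sided, H₁ greater) = 0.98199
At α=0.1: p ≥ α → fail to reject H₀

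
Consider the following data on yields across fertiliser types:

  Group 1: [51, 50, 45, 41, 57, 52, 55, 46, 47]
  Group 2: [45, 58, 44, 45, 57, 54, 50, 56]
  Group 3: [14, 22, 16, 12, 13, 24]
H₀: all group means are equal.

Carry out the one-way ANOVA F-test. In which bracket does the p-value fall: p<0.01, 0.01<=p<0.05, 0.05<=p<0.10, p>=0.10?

Group means [49.33, 51.12, 16.83], grand mean 41.478
SSB = Σnᵢ(x̄ᵢ−x̄)² = 4944.031; SSW = ΣΣ(x−x̄ᵢ)² = 571.708
MSB = 4944.031/2 = 2472.0154; MSW = 571.708/20 = 28.5854
F = MSB/MSW = 86.4782
df = (2, 20)
p-value (upper-tail) = 0.00000
→ bracket: p<0.01

p-value bracket: p<0.01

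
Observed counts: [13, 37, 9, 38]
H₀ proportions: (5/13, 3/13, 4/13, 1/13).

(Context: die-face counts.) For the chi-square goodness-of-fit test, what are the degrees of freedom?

df = k − 1 = 4 − 1 = 3

degrees of freedom = 3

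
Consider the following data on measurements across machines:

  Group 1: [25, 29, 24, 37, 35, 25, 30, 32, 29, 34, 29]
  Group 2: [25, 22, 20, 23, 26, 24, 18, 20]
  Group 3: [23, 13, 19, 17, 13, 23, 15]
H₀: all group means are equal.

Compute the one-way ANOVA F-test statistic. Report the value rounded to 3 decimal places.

test statistic = 23.141

Group means [29.91, 22.25, 17.57], grand mean 24.231
SSB = Σnᵢ(x̄ᵢ−x̄)² = 696.492; SSW = ΣΣ(x−x̄ᵢ)² = 346.123
MSB = 696.492/2 = 348.2460; MSW = 346.123/23 = 15.0488
F = MSB/MSW = 23.1410
df = (2, 23)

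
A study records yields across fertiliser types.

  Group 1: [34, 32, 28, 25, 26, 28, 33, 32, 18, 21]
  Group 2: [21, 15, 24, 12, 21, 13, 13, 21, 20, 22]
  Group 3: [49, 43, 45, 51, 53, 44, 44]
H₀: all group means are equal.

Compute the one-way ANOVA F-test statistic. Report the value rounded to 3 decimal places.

test statistic = 78.761

Group means [27.70, 18.20, 47.00], grand mean 29.185
SSB = Σnᵢ(x̄ᵢ−x̄)² = 3450.374; SSW = ΣΣ(x−x̄ᵢ)² = 525.700
MSB = 3450.374/2 = 1725.1870; MSW = 525.700/24 = 21.9042
F = MSB/MSW = 78.7607
df = (2, 24)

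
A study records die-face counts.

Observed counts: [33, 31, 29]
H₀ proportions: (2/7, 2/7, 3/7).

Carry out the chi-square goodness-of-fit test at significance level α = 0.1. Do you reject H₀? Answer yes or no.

reject H₀: yes

n = 93; E_i = n·p_i = [26.57, 26.57, 39.86]
χ² = (33−26.57)²/26.57 + (31−26.57)²/26.57 + (29−39.86)²/39.86 = 5.2509
df = 2
p-value (upper-tail) = 0.07241
At α=0.1: p < α → reject H₀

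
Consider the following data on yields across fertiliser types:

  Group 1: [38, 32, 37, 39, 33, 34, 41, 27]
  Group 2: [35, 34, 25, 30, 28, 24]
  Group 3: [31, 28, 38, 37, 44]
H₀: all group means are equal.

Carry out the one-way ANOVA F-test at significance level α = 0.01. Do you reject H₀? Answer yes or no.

Group means [35.12, 29.33, 35.60], grand mean 33.421
SSB = Σnᵢ(x̄ᵢ−x̄)² = 147.223; SSW = ΣΣ(x−x̄ᵢ)² = 403.408
MSB = 147.223/2 = 73.6116; MSW = 403.408/16 = 25.2130
F = MSB/MSW = 2.9196
df = (2, 16)
p-value (upper-tail) = 0.08300
At α=0.01: p ≥ α → fail to reject H₀

reject H₀: no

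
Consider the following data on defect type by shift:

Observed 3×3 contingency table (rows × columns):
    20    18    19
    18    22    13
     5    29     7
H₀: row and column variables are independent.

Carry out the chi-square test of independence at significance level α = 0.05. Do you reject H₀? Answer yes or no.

reject H₀: yes

Row totals [57, 53, 41], col totals [43, 69, 39], n=151
χ² = (20−16.23)²/16.23 + (18−26.05)²/26.05 + (19−14.72)²/14.72 + (18−15.09)²/15.09 + (22−24.22)²/24.22 + (13−13.69)²/13.69 + (5−11.68)²/11.68 + (29−18.74)²/18.74 + (7−10.59)²/10.59 = 16.0591
df = 4
p-value (upper-tail) = 0.00294
At α=0.05: p < α → reject H₀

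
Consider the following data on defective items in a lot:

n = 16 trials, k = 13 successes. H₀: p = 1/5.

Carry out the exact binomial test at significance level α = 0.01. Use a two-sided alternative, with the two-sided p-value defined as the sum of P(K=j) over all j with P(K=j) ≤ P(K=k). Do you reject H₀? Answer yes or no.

reject H₀: yes

Exact binomial: n=16, k=13, p₀=1/5=0.2000
P(X=j) = C(n,j)·p₀^j·(1−p₀)^(n−j); p = Σ P(X=j) over j with P(X=j) ≤ P(X=13)
p-value (two-sided) = 0.00000
At α=0.01: p < α → reject H₀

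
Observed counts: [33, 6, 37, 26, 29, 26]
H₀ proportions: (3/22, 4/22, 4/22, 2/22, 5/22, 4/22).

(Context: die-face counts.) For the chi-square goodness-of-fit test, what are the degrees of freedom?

degrees of freedom = 5

df = k − 1 = 6 − 1 = 5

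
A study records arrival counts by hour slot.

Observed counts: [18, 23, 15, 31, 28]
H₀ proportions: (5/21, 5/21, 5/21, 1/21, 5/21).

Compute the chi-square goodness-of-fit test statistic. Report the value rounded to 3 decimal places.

test statistic = 128.490

n = 115; E_i = n·p_i = [27.38, 27.38, 27.38, 5.48, 27.38]
χ² = (18−27.38)²/27.38 + (23−27.38)²/27.38 + (15−27.38)²/27.38 + (31−5.48)²/5.48 + (28−27.38)²/27.38 = 128.4904
df = 4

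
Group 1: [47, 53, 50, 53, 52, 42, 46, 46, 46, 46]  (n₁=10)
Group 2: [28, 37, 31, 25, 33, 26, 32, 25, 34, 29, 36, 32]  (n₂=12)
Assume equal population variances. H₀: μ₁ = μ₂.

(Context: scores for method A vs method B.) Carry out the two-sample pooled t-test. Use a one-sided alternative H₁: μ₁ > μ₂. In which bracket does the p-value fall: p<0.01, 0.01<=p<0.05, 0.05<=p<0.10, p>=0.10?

x̄₁=48.100, s₁=3.695, n₁=10
x̄₂=30.667, s₂=4.097, n₂=12
s_p² = [9·3.695² + 11·4.097²]/20 = 15.3783
SE = √(s_p²·(1/10+1/12)) = 1.6791
t = (48.100−30.667)/1.6791 = 10.3826
df = 20
p-value (one-sided, H₁ greater) = 0.00000
→ bracket: p<0.01

p-value bracket: p<0.01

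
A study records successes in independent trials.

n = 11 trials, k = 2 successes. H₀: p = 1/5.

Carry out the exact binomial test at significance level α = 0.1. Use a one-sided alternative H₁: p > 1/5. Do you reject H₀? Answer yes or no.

reject H₀: no

Exact binomial: n=11, k=2, p₀=1/5=0.2000
P(X≥2) from Σ C(n,i)·p₀^i·(1−p₀)^(n−i)
p-value (one-sided, H₁ greater) = 0.67788
At α=0.1: p ≥ α → fail to reject H₀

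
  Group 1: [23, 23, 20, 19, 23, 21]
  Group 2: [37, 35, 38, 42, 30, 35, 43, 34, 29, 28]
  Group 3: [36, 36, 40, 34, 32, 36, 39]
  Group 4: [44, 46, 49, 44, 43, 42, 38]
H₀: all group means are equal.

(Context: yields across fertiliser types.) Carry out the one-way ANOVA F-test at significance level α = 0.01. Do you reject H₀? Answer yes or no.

reject H₀: yes

Group means [21.50, 35.10, 36.14, 43.71], grand mean 34.633
SSB = Σnᵢ(x̄ᵢ−x̄)² = 1630.281; SSW = ΣΣ(x−x̄ᵢ)² = 366.686
MSB = 1630.281/3 = 543.4270; MSW = 366.686/26 = 14.1033
F = MSB/MSW = 38.5319
df = (3, 26)
p-value (upper-tail) = 0.00000
At α=0.01: p < α → reject H₀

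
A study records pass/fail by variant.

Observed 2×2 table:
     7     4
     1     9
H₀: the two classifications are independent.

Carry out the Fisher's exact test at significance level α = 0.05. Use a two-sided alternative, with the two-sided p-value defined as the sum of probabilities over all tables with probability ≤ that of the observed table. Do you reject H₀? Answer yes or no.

Margins: r₁=11, r₂=10, c₁=8, c₂=13, n=21
p_obs = C(11,7)·C(10,1)/C(21,8); sum pmf over tables with pmf ≤ p_obs
p-value (two-sided) = 0.02374
At α=0.05: p < α → reject H₀

reject H₀: yes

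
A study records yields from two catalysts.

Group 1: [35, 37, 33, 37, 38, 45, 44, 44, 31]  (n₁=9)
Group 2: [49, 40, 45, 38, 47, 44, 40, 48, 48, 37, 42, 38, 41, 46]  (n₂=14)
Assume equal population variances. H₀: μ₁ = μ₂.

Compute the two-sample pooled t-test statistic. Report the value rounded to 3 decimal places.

test statistic = -2.507

x̄₁=38.222, s₁=5.069, n₁=9
x̄₂=43.071, s₂=4.160, n₂=14
s_p² = [8·5.069² + 13·4.160²]/21 = 20.4992
SE = √(s_p²·(1/9+1/14)) = 1.9344
t = (38.222−43.071)/1.9344 = -2.5068
df = 21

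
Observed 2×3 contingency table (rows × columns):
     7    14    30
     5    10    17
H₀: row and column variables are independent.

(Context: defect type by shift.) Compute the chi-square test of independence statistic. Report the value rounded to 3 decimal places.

Row totals [51, 32], col totals [12, 24, 47], n=83
χ² = (7−7.37)²/7.37 + (14−14.75)²/14.75 + (30−28.88)²/28.88 + (5−4.63)²/4.63 + (10−9.25)²/9.25 + (17−18.12)²/18.12 = 0.2600
df = 2

test statistic = 0.260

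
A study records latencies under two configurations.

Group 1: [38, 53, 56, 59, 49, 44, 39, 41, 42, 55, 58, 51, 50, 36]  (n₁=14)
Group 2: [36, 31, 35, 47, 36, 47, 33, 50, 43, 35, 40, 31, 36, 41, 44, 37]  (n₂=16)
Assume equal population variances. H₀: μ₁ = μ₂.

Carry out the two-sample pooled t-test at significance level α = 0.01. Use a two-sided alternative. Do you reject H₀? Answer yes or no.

x̄₁=47.929, s₁=7.839, n₁=14
x̄₂=38.875, s₂=5.898, n₂=16
s_p² = [13·7.839² + 15·5.898²]/28 = 47.1671
SE = √(s_p²·(1/14+1/16)) = 2.5134
t = (47.929−38.875)/2.5134 = 3.6022
df = 28
p-value (two-sided) = 0.00121
At α=0.01: p < α → reject H₀

reject H₀: yes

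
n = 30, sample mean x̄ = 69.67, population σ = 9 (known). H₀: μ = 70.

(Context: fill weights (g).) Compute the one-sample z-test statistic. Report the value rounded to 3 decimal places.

SE = σ/√n = 9/√30 = 1.6432
z = (x̄−μ₀)/SE = (69.67−70)/1.6432 = -0.2008

test statistic = -0.201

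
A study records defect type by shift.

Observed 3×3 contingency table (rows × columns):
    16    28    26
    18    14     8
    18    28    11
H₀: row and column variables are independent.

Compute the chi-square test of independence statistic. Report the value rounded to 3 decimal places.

test statistic = 9.892

Row totals [70, 40, 57], col totals [52, 70, 45], n=167
χ² = (16−21.80)²/21.80 + (28−29.34)²/29.34 + (26−18.86)²/18.86 + (18−12.46)²/12.46 + (14−16.77)²/16.77 + (8−10.78)²/10.78 + (18−17.75)²/17.75 + (28−23.89)²/23.89 + (11−15.36)²/15.36 = 9.8921
df = 4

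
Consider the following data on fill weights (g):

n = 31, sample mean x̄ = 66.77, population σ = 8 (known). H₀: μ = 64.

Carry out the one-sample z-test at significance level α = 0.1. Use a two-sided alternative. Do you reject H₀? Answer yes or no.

SE = σ/√n = 8/√31 = 1.4368
z = (x̄−μ₀)/SE = (66.77−64)/1.4368 = 1.9278
p-value (two-sided) = 0.05388
At α=0.1: p < α → reject H₀

reject H₀: yes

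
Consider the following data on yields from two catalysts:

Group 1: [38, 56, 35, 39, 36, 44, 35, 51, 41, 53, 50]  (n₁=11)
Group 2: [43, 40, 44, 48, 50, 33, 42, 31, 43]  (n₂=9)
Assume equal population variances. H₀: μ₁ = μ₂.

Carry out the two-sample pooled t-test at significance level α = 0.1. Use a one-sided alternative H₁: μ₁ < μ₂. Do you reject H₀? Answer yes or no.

reject H₀: no

x̄₁=43.455, s₁=7.764, n₁=11
x̄₂=41.556, s₂=6.227, n₂=9
s_p² = [10·7.764² + 8·6.227²]/18 = 50.7194
SE = √(s_p²·(1/11+1/9)) = 3.2010
t = (43.455−41.556)/3.2010 = 0.5933
df = 18
p-value (one-sided, H₁ less) = 0.71980
At α=0.1: p ≥ α → fail to reject H₀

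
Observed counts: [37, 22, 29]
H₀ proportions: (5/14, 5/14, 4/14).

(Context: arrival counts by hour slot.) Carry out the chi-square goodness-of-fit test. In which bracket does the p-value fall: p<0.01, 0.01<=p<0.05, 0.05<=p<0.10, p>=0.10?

p-value bracket: p>=0.10

n = 88; E_i = n·p_i = [31.43, 31.43, 25.14]
χ² = (37−31.43)²/31.43 + (22−31.43)²/31.43 + (29−25.14)²/25.14 = 4.4080
df = 2
p-value (upper-tail) = 0.11036
→ bracket: p>=0.10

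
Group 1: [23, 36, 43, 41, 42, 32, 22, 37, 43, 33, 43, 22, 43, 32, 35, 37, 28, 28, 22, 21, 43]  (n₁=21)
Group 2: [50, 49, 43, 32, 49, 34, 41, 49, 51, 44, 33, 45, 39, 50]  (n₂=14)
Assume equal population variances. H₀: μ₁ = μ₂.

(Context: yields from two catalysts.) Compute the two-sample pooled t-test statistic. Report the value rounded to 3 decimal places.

x̄₁=33.619, s₁=8.188, n₁=21
x̄₂=43.500, s₂=6.757, n₂=14
s_p² = [20·8.188² + 13·6.757²]/33 = 58.6198
SE = √(s_p²·(1/21+1/14)) = 2.6417
t = (33.619−43.500)/2.6417 = -3.7404
df = 33

test statistic = -3.740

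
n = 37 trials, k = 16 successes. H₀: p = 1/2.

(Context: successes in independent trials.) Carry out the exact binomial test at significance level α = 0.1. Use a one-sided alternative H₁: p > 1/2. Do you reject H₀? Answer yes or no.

Exact binomial: n=37, k=16, p₀=1/2=0.5000
P(X≥16) from Σ C(n,i)·p₀^i·(1−p₀)^(n−i)
p-value (one-sided, H₁ greater) = 0.83800
At α=0.1: p ≥ α → fail to reject H₀

reject H₀: no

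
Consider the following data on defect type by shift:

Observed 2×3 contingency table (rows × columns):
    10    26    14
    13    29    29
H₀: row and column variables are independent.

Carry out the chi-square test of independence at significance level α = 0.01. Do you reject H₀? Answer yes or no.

reject H₀: no

Row totals [50, 71], col totals [23, 55, 43], n=121
χ² = (10−9.50)²/9.50 + (26−22.73)²/22.73 + (14−17.77)²/17.77 + (13−13.50)²/13.50 + (29−32.27)²/32.27 + (29−25.23)²/25.23 = 2.2094
df = 2
p-value (upper-tail) = 0.33131
At α=0.01: p ≥ α → fail to reject H₀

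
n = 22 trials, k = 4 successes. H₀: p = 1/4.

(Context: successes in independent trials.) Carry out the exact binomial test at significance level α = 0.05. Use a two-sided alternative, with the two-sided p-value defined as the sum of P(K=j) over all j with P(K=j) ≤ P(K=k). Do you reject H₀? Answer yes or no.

reject H₀: no

Exact binomial: n=22, k=4, p₀=1/4=0.2500
P(X=j) = C(n,j)·p₀^j·(1−p₀)^(n−j); p = Σ P(X=j) over j with P(X=j) ≤ P(X=4)
p-value (two-sided) = 0.62412
At α=0.05: p ≥ α → fail to reject H₀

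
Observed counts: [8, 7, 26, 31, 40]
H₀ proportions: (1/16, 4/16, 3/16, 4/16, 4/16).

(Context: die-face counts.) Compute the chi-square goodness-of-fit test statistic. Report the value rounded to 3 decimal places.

test statistic = 22.548

n = 112; E_i = n·p_i = [7.00, 28.00, 21.00, 28.00, 28.00]
χ² = (8−7.00)²/7.00 + (7−28.00)²/28.00 + (26−21.00)²/21.00 + (31−28.00)²/28.00 + (40−28.00)²/28.00 = 22.5476
df = 4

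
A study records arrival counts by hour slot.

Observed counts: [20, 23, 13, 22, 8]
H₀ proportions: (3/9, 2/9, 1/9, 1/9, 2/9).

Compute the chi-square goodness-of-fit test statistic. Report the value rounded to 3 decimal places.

test statistic = 27.320

n = 86; E_i = n·p_i = [28.67, 19.11, 9.56, 9.56, 19.11]
χ² = (20−28.67)²/28.67 + (23−19.11)²/19.11 + (13−9.56)²/9.56 + (22−9.56)²/9.56 + (8−19.11)²/19.11 = 27.3198
df = 4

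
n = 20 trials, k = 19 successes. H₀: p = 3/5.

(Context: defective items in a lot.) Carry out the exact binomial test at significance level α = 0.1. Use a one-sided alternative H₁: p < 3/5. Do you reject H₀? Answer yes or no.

Exact binomial: n=20, k=19, p₀=3/5=0.6000
P(X≤19) from Σ C(n,i)·p₀^i·(1−p₀)^(n−i)
p-value (one-sided, H₁ less) = 0.99996
At α=0.1: p ≥ α → fail to reject H₀

reject H₀: no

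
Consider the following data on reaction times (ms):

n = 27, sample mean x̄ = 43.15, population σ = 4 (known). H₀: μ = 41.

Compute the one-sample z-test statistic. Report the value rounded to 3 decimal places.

SE = σ/√n = 4/√27 = 0.7698
z = (x̄−μ₀)/SE = (43.15−41)/0.7698 = 2.7929

test statistic = 2.793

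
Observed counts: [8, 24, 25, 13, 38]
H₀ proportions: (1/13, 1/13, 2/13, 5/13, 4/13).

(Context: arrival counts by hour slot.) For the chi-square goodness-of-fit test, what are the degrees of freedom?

degrees of freedom = 4

df = k − 1 = 5 − 1 = 4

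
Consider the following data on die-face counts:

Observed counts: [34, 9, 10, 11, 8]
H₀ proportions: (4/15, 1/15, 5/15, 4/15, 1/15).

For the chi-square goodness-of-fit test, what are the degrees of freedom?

degrees of freedom = 4

df = k − 1 = 5 − 1 = 4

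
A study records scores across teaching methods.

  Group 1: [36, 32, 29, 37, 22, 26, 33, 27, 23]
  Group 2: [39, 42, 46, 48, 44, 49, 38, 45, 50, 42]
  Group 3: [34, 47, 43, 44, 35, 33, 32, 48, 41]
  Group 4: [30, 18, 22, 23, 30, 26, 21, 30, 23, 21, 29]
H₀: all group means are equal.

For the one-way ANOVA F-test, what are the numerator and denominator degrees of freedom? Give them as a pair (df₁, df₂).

k = 4 groups, N = 39 total
df = (k−1, N−k) = (4−1, 39−4) = (3, 35)

degrees of freedom = [3, 35]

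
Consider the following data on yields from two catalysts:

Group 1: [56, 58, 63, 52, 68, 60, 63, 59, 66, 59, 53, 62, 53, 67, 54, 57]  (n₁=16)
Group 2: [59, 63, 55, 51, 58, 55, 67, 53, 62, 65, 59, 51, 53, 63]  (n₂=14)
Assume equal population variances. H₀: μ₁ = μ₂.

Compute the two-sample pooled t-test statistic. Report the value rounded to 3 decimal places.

x̄₁=59.375, s₁=5.123, n₁=16
x̄₂=58.143, s₂=5.289, n₂=14
s_p² = [15·5.123² + 13·5.289²]/28 = 27.0523
SE = √(s_p²·(1/16+1/14)) = 1.9034
t = (59.375−58.143)/1.9034 = 0.6473
df = 28

test statistic = 0.647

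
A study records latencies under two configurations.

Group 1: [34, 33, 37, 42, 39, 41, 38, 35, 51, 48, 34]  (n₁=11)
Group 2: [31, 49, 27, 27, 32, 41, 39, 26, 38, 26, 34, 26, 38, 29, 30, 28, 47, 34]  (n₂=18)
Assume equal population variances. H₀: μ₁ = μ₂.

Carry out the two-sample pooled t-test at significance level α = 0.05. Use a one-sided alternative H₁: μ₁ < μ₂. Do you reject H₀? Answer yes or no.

x̄₁=39.273, s₁=5.867, n₁=11
x̄₂=33.444, s₂=7.172, n₂=18
s_p² = [10·5.867² + 17·7.172²]/27 = 45.1343
SE = √(s_p²·(1/11+1/18)) = 2.5711
t = (39.273−33.444)/2.5711 = 2.2668
df = 27
p-value (one-sided, H₁ less) = 0.98419
At α=0.05: p ≥ α → fail to reject H₀

reject H₀: no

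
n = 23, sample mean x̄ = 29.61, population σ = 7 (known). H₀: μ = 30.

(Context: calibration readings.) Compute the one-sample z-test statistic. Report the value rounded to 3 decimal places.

SE = σ/√n = 7/√23 = 1.4596
z = (x̄−μ₀)/SE = (29.61−30)/1.4596 = -0.2672

test statistic = -0.267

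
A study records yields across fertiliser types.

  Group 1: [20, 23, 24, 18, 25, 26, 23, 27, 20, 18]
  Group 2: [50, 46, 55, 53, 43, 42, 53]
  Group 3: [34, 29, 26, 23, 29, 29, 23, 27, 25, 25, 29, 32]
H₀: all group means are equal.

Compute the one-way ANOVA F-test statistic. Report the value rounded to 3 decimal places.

Group means [22.40, 48.86, 27.58], grand mean 30.931
SSB = Σnᵢ(x̄ᵢ−x̄)² = 3111.688; SSW = ΣΣ(x−x̄ᵢ)² = 384.174
MSB = 3111.688/2 = 1555.8441; MSW = 384.174/26 = 14.7759
F = MSB/MSW = 105.2960
df = (2, 26)

test statistic = 105.296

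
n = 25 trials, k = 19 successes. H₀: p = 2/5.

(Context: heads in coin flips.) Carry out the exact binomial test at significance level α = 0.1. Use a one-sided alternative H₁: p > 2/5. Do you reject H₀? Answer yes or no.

reject H₀: yes

Exact binomial: n=25, k=19, p₀=2/5=0.4000
P(X≥19) from Σ C(n,i)·p₀^i·(1−p₀)^(n−i)
p-value (one-sided, H₁ greater) = 0.00028
At α=0.1: p < α → reject H₀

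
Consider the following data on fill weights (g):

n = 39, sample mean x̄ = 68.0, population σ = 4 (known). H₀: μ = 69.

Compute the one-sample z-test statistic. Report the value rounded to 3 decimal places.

SE = σ/√n = 4/√39 = 0.6405
z = (x̄−μ₀)/SE = (68.0−69)/0.6405 = -1.5612

test statistic = -1.561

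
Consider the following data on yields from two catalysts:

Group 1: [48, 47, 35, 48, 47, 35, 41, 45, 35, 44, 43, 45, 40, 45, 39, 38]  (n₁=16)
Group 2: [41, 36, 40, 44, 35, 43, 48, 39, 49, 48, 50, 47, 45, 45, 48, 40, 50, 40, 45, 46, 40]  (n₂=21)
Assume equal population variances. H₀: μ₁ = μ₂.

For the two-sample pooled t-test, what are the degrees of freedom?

df = n₁ + n₂ − 2 = 16 + 21 − 2 = 35

degrees of freedom = 35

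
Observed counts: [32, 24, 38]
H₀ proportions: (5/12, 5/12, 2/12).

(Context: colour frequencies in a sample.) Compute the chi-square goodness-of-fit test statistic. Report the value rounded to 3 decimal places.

test statistic = 39.021

n = 94; E_i = n·p_i = [39.17, 39.17, 15.67]
χ² = (32−39.17)²/39.17 + (24−39.17)²/39.17 + (38−15.67)²/15.67 = 39.0213
df = 2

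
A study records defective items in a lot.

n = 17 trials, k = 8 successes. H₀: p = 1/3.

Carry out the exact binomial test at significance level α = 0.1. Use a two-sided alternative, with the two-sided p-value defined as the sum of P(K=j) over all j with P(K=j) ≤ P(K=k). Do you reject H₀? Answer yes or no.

reject H₀: no

Exact binomial: n=17, k=8, p₀=1/3=0.3333
P(X=j) = C(n,j)·p₀^j·(1−p₀)^(n−j); p = Σ P(X=j) over j with P(X=j) ≤ P(X=8)
p-value (two-sided) = 0.30228
At α=0.1: p ≥ α → fail to reject H₀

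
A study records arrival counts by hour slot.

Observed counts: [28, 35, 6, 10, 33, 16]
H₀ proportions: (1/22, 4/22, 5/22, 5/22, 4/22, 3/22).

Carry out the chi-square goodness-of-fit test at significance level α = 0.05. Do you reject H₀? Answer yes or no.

reject H₀: yes

n = 128; E_i = n·p_i = [5.82, 23.27, 29.09, 29.09, 23.27, 17.45]
χ² = (28−5.82)²/5.82 + (35−23.27)²/23.27 + (6−29.09)²/29.09 + (10−29.09)²/29.09 + (33−23.27)²/23.27 + (16−17.45)²/17.45 = 125.5214
df = 5
p-value (upper-tail) = 0.00000
At α=0.05: p < α → reject H₀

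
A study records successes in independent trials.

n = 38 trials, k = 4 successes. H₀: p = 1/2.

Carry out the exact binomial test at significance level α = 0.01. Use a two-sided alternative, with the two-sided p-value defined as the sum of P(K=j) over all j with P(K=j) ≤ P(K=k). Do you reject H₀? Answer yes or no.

reject H₀: yes

Exact binomial: n=38, k=4, p₀=1/2=0.5000
P(X=j) = C(n,j)·p₀^j·(1−p₀)^(n−j); p = Σ P(X=j) over j with P(X=j) ≤ P(X=4)
p-value (two-sided) = 0.00000
At α=0.01: p < α → reject H₀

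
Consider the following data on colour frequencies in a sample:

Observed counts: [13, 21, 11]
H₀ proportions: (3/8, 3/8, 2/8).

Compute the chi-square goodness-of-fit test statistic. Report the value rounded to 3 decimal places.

test statistic = 1.904

n = 45; E_i = n·p_i = [16.88, 16.88, 11.25]
χ² = (13−16.88)²/16.88 + (21−16.88)²/16.88 + (11−11.25)²/11.25 = 1.9037
df = 2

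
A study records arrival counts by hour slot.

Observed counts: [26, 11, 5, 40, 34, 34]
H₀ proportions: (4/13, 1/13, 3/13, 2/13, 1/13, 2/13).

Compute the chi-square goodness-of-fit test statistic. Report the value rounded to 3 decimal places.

test statistic = 95.469

n = 150; E_i = n·p_i = [46.15, 11.54, 34.62, 23.08, 11.54, 23.08]
χ² = (26−46.15)²/46.15 + (11−11.54)²/11.54 + (5−34.62)²/34.62 + (40−23.08)²/23.08 + (34−11.54)²/11.54 + (34−23.08)²/23.08 = 95.4689
df = 5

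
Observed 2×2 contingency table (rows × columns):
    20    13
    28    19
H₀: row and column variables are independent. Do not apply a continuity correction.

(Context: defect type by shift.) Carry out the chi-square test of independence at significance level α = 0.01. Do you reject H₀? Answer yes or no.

reject H₀: no

Row totals [33, 47], col totals [48, 32], n=80
χ² = (20−19.80)²/19.80 + (13−13.20)²/13.20 + (28−28.20)²/28.20 + (19−18.80)²/18.80 = 0.0086
df = 1
p-value (upper-tail) = 0.92613
At α=0.01: p ≥ α → fail to reject H₀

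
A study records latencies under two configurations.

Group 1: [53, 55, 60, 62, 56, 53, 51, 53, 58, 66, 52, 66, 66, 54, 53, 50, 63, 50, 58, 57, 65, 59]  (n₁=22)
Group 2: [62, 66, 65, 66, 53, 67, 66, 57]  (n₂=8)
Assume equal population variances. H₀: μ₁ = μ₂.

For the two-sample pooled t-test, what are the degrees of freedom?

degrees of freedom = 28

df = n₁ + n₂ − 2 = 22 + 8 − 2 = 28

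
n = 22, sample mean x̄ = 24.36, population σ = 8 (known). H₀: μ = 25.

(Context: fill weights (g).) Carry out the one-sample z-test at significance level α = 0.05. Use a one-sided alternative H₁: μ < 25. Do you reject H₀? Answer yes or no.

SE = σ/√n = 8/√22 = 1.7056
z = (x̄−μ₀)/SE = (24.36−25)/1.7056 = -0.3752
p-value (one-sided, H₁ less) = 0.35374
At α=0.05: p ≥ α → fail to reject H₀

reject H₀: no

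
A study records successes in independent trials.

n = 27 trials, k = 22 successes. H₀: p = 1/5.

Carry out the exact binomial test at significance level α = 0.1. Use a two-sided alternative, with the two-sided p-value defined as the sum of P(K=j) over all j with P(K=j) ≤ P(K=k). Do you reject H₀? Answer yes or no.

Exact binomial: n=27, k=22, p₀=1/5=0.2000
P(X=j) = C(n,j)·p₀^j·(1−p₀)^(n−j); p = Σ P(X=j) over j with P(X=j) ≤ P(X=22)
p-value (two-sided) = 0.00000
At α=0.1: p < α → reject H₀

reject H₀: yes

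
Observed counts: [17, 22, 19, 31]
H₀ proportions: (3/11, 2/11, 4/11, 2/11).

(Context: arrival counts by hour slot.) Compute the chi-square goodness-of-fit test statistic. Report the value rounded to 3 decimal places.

test statistic = 23.359

n = 89; E_i = n·p_i = [24.27, 16.18, 32.36, 16.18]
χ² = (17−24.27)²/24.27 + (22−16.18)²/16.18 + (19−32.36)²/32.36 + (31−16.18)²/16.18 = 23.3586
df = 3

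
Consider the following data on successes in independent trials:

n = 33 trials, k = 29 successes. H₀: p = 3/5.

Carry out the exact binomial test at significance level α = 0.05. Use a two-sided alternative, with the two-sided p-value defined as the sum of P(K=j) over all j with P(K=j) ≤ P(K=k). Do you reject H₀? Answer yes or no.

Exact binomial: n=33, k=29, p₀=3/5=0.6000
P(X=j) = C(n,j)·p₀^j·(1−p₀)^(n−j); p = Σ P(X=j) over j with P(X=j) ≤ P(X=29)
p-value (two-sided) = 0.00062
At α=0.05: p < α → reject H₀

reject H₀: yes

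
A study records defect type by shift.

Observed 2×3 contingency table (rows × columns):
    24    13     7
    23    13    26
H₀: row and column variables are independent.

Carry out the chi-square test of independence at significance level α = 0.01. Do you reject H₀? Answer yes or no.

Row totals [44, 62], col totals [47, 26, 33], n=106
χ² = (24−19.51)²/19.51 + (13−10.79)²/10.79 + (7−13.70)²/13.70 + (23−27.49)²/27.49 + (13−15.21)²/15.21 + (26−19.30)²/19.30 = 8.1388
df = 2
p-value (upper-tail) = 0.01709
At α=0.01: p ≥ α → fail to reject H₀

reject H₀: no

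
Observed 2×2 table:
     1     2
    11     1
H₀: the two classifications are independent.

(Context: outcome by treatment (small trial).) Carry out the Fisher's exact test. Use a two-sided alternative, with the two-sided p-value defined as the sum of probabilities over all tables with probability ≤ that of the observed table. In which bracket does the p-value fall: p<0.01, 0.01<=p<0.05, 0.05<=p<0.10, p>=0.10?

Margins: r₁=3, r₂=12, c₁=12, c₂=3, n=15
p_obs = C(3,1)·C(12,11)/C(15,12); sum pmf over tables with pmf ≤ p_obs
p-value (two-sided) = 0.08132
→ bracket: 0.05<=p<0.10

p-value bracket: 0.05<=p<0.10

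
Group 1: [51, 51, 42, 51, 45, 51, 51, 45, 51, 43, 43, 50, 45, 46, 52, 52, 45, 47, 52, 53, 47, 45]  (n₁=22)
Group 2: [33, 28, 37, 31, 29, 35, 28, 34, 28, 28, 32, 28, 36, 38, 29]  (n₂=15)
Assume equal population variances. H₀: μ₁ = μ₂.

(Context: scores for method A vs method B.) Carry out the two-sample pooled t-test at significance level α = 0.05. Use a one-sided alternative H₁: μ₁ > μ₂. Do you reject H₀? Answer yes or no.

reject H₀: yes

x̄₁=48.091, s₁=3.571, n₁=22
x̄₂=31.600, s₂=3.661, n₂=15
s_p² = [21·3.571² + 14·3.661²]/35 = 13.0119
SE = √(s_p²·(1/22+1/15)) = 1.2079
t = (48.091−31.600)/1.2079 = 13.6530
df = 35
p-value (one-sided, H₁ greater) = 0.00000
At α=0.05: p < α → reject H₀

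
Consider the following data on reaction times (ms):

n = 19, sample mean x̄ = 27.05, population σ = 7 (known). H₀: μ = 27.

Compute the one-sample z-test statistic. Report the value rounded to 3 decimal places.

SE = σ/√n = 7/√19 = 1.6059
z = (x̄−μ₀)/SE = (27.05−27)/1.6059 = 0.0311

test statistic = 0.031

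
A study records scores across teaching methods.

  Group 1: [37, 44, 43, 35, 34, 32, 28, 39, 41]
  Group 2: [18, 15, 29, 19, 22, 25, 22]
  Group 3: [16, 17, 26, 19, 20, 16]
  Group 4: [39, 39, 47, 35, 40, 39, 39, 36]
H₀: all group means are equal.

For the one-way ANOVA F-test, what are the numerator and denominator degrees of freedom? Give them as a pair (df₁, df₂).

k = 4 groups, N = 30 total
df = (k−1, N−k) = (4−1, 30−4) = (3, 26)

degrees of freedom = [3, 26]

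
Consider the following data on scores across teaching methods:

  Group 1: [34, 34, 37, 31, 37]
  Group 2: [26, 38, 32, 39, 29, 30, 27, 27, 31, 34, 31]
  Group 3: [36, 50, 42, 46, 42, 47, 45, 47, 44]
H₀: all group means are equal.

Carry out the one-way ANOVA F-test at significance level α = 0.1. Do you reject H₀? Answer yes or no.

Group means [34.60, 31.27, 44.33], grand mean 36.640
SSB = Σnᵢ(x̄ᵢ−x̄)² = 870.378; SSW = ΣΣ(x−x̄ᵢ)² = 339.382
MSB = 870.378/2 = 435.1891; MSW = 339.382/22 = 15.4264
F = MSB/MSW = 28.2106
df = (2, 22)
p-value (upper-tail) = 0.00000
At α=0.1: p < α → reject H₀

reject H₀: yes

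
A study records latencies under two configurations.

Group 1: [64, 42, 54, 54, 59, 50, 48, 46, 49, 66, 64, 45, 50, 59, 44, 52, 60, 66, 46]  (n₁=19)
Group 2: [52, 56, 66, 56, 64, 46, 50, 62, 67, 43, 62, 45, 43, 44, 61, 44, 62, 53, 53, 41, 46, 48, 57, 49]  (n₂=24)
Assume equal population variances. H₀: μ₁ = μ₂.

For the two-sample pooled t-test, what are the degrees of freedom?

degrees of freedom = 41

df = n₁ + n₂ − 2 = 19 + 24 − 2 = 41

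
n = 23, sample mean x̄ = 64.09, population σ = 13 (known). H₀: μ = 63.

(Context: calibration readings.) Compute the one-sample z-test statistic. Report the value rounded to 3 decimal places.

SE = σ/√n = 13/√23 = 2.7107
z = (x̄−μ₀)/SE = (64.09−63)/2.7107 = 0.4021

test statistic = 0.402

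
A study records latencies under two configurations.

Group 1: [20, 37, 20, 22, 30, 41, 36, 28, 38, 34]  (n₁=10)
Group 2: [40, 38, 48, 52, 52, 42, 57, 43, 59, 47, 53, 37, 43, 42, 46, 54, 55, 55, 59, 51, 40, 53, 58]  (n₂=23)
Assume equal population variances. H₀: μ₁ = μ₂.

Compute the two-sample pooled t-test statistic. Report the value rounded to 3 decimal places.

x̄₁=30.600, s₁=7.820, n₁=10
x̄₂=48.870, s₂=7.092, n₂=23
s_p² = [9·7.820² + 22·7.092²]/31 = 53.4519
SE = √(s_p²·(1/10+1/23)) = 2.7693
t = (30.600−48.870)/2.7693 = -6.5971
df = 31

test statistic = -6.597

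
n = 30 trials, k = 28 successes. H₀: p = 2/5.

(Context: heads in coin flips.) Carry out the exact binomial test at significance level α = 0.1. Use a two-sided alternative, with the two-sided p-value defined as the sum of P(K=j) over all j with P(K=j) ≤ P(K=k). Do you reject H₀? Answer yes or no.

reject H₀: yes

Exact binomial: n=30, k=28, p₀=2/5=0.4000
P(X=j) = C(n,j)·p₀^j·(1−p₀)^(n−j); p = Σ P(X=j) over j with P(X=j) ≤ P(X=28)
p-value (two-sided) = 0.00000
At α=0.1: p < α → reject H₀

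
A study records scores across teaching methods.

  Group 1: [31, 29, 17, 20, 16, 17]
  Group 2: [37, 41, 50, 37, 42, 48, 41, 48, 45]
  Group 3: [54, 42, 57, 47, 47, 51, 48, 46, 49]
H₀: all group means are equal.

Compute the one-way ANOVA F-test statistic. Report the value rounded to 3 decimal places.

Group means [21.67, 43.22, 49.00], grand mean 40.000
SSB = Σnᵢ(x̄ᵢ−x̄)² = 2839.111; SSW = ΣΣ(x−x̄ᵢ)² = 562.889
MSB = 2839.111/2 = 1419.5556; MSW = 562.889/21 = 26.8042
F = MSB/MSW = 52.9601
df = (2, 21)

test statistic = 52.960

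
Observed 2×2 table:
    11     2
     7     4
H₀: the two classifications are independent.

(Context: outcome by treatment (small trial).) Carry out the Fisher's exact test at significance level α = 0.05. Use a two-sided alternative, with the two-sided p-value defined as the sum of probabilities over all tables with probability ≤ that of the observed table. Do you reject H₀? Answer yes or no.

reject H₀: no

Margins: r₁=13, r₂=11, c₁=18, c₂=6, n=24
p_obs = C(13,11)·C(11,7)/C(24,18); sum pmf over tables with pmf ≤ p_obs
p-value (two-sided) = 0.35722
At α=0.05: p ≥ α → fail to reject H₀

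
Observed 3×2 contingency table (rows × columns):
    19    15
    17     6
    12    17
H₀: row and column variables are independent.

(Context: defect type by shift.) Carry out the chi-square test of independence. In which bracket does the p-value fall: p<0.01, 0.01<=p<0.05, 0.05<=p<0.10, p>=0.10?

p-value bracket: 0.05<=p<0.10

Row totals [34, 23, 29], col totals [48, 38], n=86
χ² = (19−18.98)²/18.98 + (15−15.02)²/15.02 + (17−12.84)²/12.84 + (6−10.16)²/10.16 + (12−16.19)²/16.19 + (17−12.81)²/12.81 = 5.5052
df = 2
p-value (upper-tail) = 0.06376
→ bracket: 0.05<=p<0.10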